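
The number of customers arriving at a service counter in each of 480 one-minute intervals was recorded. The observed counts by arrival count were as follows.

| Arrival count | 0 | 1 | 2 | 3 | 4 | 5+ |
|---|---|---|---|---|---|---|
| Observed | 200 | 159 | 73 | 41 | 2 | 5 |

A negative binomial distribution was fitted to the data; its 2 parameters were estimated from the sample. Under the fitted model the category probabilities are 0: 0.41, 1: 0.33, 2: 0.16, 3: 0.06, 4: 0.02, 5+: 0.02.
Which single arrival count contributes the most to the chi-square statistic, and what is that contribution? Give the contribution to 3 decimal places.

4, 6.017

Expected counts E_i = n·p_i: 480×0.41 = 196.8, 480×0.33 = 158.4, 480×0.16 = 76.8, 480×0.06 = 28.8, 480×0.02 = 9.6, 480×0.02 = 9.6.
χ² = (200−196.8)²/196.8 + (159−158.4)²/158.4 + (73−76.8)²/76.8 + (41−28.8)²/28.8 + (2−9.6)²/9.6 + (5−9.6)²/9.6
   = 0.0520 + 0.0023 + 0.1880 + 5.1681 + 6.0167 + 2.2042
The largest term is for 4: 6.017.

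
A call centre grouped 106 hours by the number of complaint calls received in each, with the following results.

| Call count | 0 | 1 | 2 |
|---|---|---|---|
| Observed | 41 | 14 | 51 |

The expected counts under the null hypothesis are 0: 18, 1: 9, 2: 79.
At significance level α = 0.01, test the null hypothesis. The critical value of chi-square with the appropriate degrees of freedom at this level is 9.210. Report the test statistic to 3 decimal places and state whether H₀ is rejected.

42.091; reject

cat         O        E   (O−E)²/E
0          41       18    29.3889
1          14        9     2.7778
2          51       79     9.9241
Sum = 42.091
df = 2. Since 42.091 > 9.210, we reject H₀.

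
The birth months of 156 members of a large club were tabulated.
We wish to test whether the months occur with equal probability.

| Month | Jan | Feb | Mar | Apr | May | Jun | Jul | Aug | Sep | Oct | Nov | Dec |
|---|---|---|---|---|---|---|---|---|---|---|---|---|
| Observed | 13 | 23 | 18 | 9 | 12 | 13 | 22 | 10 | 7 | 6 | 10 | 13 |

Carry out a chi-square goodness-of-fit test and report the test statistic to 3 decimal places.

25.077

Expected count for each of the 12 categories: 156/12 = 13.
χ² = (13−13)²/13 + (23−13)²/13 + (18−13)²/13 + (9−13)²/13 + (12−13)²/13 + (13−13)²/13 + (22−13)²/13 + (10−13)²/13 + (7−13)²/13 + (6−13)²/13 + (10−13)²/13 + (13−13)²/13
   = 0.0000 + 7.6923 + 1.9231 + 1.2308 + 0.0769 + 0.0000 + 6.2308 + 0.6923 + 2.7692 + 3.7692 + 0.6923 + 0.0000
Sum = 25.077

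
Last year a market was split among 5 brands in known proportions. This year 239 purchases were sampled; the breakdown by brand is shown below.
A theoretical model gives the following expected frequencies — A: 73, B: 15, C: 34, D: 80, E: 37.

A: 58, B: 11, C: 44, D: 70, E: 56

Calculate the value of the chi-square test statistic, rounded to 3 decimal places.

18.097

A: (58 − 73)²/73 = 225/73 = 3.0822
B: (11 − 15)²/15 = 16/15 = 1.0667
C: (44 − 34)²/34 = 100/34 = 2.9412
D: (70 − 80)²/80 = 100/80 = 1.2500
E: (56 − 37)²/37 = 361/37 = 9.7568
Sum = 18.097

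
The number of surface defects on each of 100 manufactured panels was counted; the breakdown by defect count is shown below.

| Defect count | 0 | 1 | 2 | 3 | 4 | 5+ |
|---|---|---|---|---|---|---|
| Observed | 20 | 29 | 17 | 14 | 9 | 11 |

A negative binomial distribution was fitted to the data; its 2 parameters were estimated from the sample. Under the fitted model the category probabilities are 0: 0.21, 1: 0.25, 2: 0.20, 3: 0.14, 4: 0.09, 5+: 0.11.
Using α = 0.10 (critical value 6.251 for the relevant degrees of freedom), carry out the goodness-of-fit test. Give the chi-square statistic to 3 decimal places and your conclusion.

1.138; do not reject

Expected counts E_i = n·p_i: 100×0.21 = 21, 100×0.25 = 25, 100×0.20 = 20, 100×0.14 = 14, 100×0.09 = 9, 100×0.11 = 11.
cat         O        E   (O−E)²/E
0          20       21     0.0476
1          29       25     0.6400
2          17       20     0.4500
3          14       14     0.0000
4           9        9     0.0000
5+         11       11     0.0000
Sum = 1.138
df = 3. Since 1.138 < 6.251, we do not reject H₀.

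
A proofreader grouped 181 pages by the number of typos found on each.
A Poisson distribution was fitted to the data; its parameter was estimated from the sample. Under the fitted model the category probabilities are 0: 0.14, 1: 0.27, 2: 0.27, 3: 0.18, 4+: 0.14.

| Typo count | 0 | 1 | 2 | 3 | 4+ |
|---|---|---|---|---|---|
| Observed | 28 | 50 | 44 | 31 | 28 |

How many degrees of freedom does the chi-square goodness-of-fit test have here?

There are k = 5 categories and 1 parameter estimated from the data, so df = 5 − 1 − 1 = 3.

3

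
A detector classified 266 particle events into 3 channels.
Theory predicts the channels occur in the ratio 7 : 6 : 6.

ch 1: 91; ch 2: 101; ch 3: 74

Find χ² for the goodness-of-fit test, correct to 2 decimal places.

5.13

Ratio total = 19. Expected counts: 266×7/19 = 98, 266×6/19 = 84, 266×6/19 = 84.
ch 1: (91 − 98)²/98 = 49/98 = 0.500
ch 2: (101 − 84)²/84 = 289/84 = 3.440
ch 3: (74 − 84)²/84 = 100/84 = 1.190
Sum = 5.13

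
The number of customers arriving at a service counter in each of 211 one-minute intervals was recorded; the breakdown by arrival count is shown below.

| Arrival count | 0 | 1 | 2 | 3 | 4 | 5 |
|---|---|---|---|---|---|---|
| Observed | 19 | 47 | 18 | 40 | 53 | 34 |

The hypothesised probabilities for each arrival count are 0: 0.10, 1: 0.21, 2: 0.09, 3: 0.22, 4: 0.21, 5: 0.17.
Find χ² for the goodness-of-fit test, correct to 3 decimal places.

Expected counts E_i = n·p_i: 211×0.10 = 21.1, 211×0.21 = 44.31, 211×0.09 = 18.99, 211×0.22 = 46.42, 211×0.21 = 44.31, 211×0.17 = 35.87.
χ² = (19−21.1)²/21.1 + (47−44.31)²/44.31 + (18−18.99)²/18.99 + (40−46.42)²/46.42 + (53−44.31)²/44.31 + (34−35.87)²/35.87
   = 0.2090 + 0.1633 + 0.0516 + 0.8879 + 1.7043 + 0.0975
Sum = 3.114

3.114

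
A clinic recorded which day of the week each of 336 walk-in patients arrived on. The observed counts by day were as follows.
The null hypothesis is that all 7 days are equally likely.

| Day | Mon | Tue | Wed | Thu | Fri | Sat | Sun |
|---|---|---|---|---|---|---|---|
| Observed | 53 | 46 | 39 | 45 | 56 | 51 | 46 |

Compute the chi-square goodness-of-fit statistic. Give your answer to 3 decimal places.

4.083

Under H₀ each category has probability 1/7, so each expected count is 336/7 = 48.
χ² = (53−48)²/48 + (46−48)²/48 + (39−48)²/48 + (45−48)²/48 + (56−48)²/48 + (51−48)²/48 + (46−48)²/48
   = 0.5208 + 0.0833 + 1.6875 + 0.1875 + 1.3333 + 0.1875 + 0.0833
Sum = 4.083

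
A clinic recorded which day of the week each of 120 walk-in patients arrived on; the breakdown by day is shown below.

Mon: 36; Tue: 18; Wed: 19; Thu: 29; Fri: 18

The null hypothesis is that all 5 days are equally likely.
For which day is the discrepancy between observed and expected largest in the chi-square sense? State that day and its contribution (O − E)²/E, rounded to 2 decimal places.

Expected count for each of the 5 categories: 120/5 = 24.
Mon: (36 − 24)²/24 = 144/24 = 6.000
Tue: (18 − 24)²/24 = 36/24 = 1.500
Wed: (19 − 24)²/24 = 25/24 = 1.042
Thu: (29 − 24)²/24 = 25/24 = 1.042
Fri: (18 − 24)²/24 = 36/24 = 1.500
The largest term is for Mon: 6.00.

Mon, 6.00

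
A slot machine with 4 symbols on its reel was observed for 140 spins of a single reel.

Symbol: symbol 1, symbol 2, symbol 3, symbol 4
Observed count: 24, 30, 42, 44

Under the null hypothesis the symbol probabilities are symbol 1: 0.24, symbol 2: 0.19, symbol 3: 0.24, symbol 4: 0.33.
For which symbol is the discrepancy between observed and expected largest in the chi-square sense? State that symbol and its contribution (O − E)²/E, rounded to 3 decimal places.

symbol 1, 2.743

Expected counts E_i = n·p_i: 140×0.24 = 33.6, 140×0.19 = 26.6, 140×0.24 = 33.6, 140×0.33 = 46.2.
symbol 1: (24 − 33.6)²/33.6 = 92.16/33.6 = 2.7429
symbol 2: (30 − 26.6)²/26.6 = 11.56/26.6 = 0.4346
symbol 3: (42 − 33.6)²/33.6 = 70.56/33.6 = 2.1000
symbol 4: (44 − 46.2)²/46.2 = 4.84/46.2 = 0.1048
The largest term is for symbol 1: 2.743.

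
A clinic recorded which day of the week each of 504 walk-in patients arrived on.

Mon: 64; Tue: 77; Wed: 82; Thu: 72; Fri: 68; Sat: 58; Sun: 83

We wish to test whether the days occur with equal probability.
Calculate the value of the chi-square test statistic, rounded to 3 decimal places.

Expected count for each of the 7 categories: 504/7 = 72.
cat         O        E   (O−E)²/E
Mon        64       72     0.8889
Tue        77       72     0.3472
Wed        82       72     1.3889
Thu        72       72     0.0000
Fri        68       72     0.2222
Sat        58       72     2.7222
Sun        83       72     1.6806
Sum = 7.250

7.250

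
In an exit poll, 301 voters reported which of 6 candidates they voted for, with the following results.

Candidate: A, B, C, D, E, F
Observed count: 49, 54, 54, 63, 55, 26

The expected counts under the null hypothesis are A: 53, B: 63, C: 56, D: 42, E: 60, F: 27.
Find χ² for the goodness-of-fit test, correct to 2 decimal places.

A: (49 − 53)²/53 = 16/53 = 0.302
B: (54 − 63)²/63 = 81/63 = 1.286
C: (54 − 56)²/56 = 4/56 = 0.071
D: (63 − 42)²/42 = 441/42 = 10.500
E: (55 − 60)²/60 = 25/60 = 0.417
F: (26 − 27)²/27 = 1/27 = 0.037
Sum = 12.61

12.61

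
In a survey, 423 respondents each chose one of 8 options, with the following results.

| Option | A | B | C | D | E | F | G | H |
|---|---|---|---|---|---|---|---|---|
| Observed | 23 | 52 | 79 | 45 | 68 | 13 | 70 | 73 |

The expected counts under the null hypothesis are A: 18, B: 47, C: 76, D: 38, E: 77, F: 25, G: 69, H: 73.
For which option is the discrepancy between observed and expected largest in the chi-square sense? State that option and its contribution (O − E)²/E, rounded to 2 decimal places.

A: (23 − 18)²/18 = 25/18 = 1.389
B: (52 − 47)²/47 = 25/47 = 0.532
C: (79 − 76)²/76 = 9/76 = 0.118
D: (45 − 38)²/38 = 49/38 = 1.289
E: (68 − 77)²/77 = 81/77 = 1.052
F: (13 − 25)²/25 = 144/25 = 5.760
G: (70 − 69)²/69 = 1/69 = 0.014
H: (73 − 73)²/73 = 0/73 = 0.000
The largest term is for F: 5.76.

F, 5.76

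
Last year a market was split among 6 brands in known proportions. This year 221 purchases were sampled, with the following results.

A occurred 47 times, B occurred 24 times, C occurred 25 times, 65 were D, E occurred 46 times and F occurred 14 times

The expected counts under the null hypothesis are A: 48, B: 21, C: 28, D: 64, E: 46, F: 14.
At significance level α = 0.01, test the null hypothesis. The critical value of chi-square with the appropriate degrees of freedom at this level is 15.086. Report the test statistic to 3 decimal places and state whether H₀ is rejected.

0.786; do not reject

cat         O        E   (O−E)²/E
A          47       48     0.0208
B          24       21     0.4286
C          25       28     0.3214
D          65       64     0.0156
E          46       46     0.0000
F          14       14     0.0000
Sum = 0.786
df = 5. Since 0.786 < 15.086, we do not reject H₀.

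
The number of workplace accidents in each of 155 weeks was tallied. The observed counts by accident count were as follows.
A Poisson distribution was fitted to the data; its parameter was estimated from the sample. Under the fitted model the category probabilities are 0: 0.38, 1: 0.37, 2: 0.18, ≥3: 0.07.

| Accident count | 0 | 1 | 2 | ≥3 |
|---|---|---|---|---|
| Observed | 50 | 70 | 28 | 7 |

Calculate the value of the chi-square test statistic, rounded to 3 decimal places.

5.502

Expected counts E_i = n·p_i: 155×0.38 = 58.9, 155×0.37 = 57.35, 155×0.18 = 27.9, 155×0.07 = 10.85.
χ² = (50−58.9)²/58.9 + (70−57.35)²/57.35 + (28−27.9)²/27.9 + (7−10.85)²/10.85
   = 1.3448 + 2.7903 + 0.0004 + 1.3661
Sum = 5.502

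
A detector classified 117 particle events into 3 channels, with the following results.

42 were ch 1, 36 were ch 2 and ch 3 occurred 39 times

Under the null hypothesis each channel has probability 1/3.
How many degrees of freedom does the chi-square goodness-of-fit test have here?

There are k = 3 categories and no parameters were estimated from the data, so df = 3 − 1 = 2.

2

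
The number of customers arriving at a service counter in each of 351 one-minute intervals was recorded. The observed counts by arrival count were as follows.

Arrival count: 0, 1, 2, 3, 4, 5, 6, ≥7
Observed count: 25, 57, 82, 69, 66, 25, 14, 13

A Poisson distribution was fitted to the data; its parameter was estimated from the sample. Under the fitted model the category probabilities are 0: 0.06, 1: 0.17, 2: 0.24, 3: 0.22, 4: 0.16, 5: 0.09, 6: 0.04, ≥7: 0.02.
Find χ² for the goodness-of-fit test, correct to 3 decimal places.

9.984

Expected counts E_i = n·p_i: 351×0.06 = 21.06, 351×0.17 = 59.67, 351×0.24 = 84.24, 351×0.22 = 77.22, 351×0.16 = 56.16, 351×0.09 = 31.59, 351×0.04 = 14.04, 351×0.02 = 7.02.
χ² = (25−21.06)²/21.06 + (57−59.67)²/59.67 + (82−84.24)²/84.24 + (69−77.22)²/77.22 + (66−56.16)²/56.16 + (25−31.59)²/31.59 + (14−14.04)²/14.04 + (13−7.02)²/7.02
   = 0.7371 + 0.1195 + 0.0596 + 0.8750 + 1.7241 + 1.3747 + 0.0001 + 5.0941
Sum = 9.984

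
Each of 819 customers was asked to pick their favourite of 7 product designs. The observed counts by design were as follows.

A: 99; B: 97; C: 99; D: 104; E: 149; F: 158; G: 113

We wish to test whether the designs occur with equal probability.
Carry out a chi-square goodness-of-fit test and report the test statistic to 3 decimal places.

33.658

Expected count for each of the 7 categories: 819/7 = 117.
A: (99 − 117)²/117 = 324/117 = 2.7692
B: (97 − 117)²/117 = 400/117 = 3.4188
C: (99 − 117)²/117 = 324/117 = 2.7692
D: (104 − 117)²/117 = 169/117 = 1.4444
E: (149 − 117)²/117 = 1024/117 = 8.7521
F: (158 − 117)²/117 = 1681/117 = 14.3675
G: (113 − 117)²/117 = 16/117 = 0.1368
Sum = 33.658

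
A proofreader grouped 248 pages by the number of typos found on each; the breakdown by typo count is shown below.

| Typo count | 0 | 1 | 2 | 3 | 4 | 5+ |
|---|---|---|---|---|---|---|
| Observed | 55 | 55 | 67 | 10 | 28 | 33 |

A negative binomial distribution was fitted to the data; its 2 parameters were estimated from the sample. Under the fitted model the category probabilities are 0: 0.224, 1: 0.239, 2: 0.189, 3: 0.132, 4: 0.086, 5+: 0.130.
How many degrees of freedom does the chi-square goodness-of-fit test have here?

There are k = 6 categories and 2 parameters estimated from the data, so df = 6 − 1 − 2 = 3.

3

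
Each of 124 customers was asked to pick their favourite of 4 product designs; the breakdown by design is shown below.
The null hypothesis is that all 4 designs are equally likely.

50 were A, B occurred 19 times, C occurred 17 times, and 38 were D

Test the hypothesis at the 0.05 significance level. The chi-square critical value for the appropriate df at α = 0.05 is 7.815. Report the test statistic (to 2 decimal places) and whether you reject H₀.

Under H₀ each category has probability 1/4, so each expected count is 124/4 = 31.
A: (50 − 31)²/31 = 361/31 = 11.645
B: (19 − 31)²/31 = 144/31 = 4.645
C: (17 − 31)²/31 = 196/31 = 6.323
D: (38 − 31)²/31 = 49/31 = 1.581
Sum = 24.19
df = 3. Since 24.19 > 7.815, we reject H₀.

24.19; reject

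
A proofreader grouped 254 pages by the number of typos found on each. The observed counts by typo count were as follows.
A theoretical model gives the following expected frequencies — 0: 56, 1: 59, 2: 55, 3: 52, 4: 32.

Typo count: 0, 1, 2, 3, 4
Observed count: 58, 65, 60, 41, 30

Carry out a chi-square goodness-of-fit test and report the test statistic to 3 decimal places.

3.588

χ² = (58−56)²/56 + (65−59)²/59 + (60−55)²/55 + (41−52)²/52 + (30−32)²/32
   = 0.0714 + 0.6102 + 0.4545 + 2.3269 + 0.1250
Sum = 3.588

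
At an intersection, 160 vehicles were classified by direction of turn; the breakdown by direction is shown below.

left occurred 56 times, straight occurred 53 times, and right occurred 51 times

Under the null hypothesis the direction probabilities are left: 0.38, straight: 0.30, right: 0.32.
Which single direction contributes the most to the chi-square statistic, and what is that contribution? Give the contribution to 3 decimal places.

Expected counts E_i = n·p_i: 160×0.38 = 60.8, 160×0.30 = 48, 160×0.32 = 51.2.
left: (56 − 60.8)²/60.8 = 23.04/60.8 = 0.3789
straight: (53 − 48)²/48 = 25/48 = 0.5208
right: (51 − 51.2)²/51.2 = 0.04/51.2 = 0.0008
The largest term is for straight: 0.521.

straight, 0.521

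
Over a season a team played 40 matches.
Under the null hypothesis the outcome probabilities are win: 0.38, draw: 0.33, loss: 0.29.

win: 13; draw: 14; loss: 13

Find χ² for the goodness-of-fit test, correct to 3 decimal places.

0.536

Expected counts E_i = n·p_i: 40×0.38 = 15.2, 40×0.33 = 13.2, 40×0.29 = 11.6.
χ² = (13−15.2)²/15.2 + (14−13.2)²/13.2 + (13−11.6)²/11.6
   = 0.3184 + 0.0485 + 0.1690
Sum = 0.536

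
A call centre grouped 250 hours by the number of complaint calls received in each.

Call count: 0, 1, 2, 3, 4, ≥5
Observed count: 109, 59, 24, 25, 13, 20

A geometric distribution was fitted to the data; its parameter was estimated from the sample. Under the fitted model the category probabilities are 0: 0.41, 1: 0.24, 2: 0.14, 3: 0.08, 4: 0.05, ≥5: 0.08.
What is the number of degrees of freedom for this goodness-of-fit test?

4

There are k = 6 categories and 1 parameter estimated from the data, so df = 6 − 1 − 1 = 4.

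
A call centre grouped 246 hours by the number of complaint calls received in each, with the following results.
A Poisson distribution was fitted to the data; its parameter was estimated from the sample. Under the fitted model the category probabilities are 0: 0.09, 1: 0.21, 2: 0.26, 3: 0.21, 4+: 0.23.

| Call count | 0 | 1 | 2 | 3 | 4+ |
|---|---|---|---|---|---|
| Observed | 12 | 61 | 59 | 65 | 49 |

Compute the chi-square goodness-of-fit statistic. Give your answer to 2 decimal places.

Expected counts E_i = n·p_i: 246×0.09 = 22.14, 246×0.21 = 51.66, 246×0.26 = 63.96, 246×0.21 = 51.66, 246×0.23 = 56.58.
cat         O        E   (O−E)²/E
0          12    22.14      4.644
1          61    51.66      1.689
2          59    63.96      0.385
3          65    51.66      3.445
4+         49    56.58      1.015
Sum = 11.18

11.18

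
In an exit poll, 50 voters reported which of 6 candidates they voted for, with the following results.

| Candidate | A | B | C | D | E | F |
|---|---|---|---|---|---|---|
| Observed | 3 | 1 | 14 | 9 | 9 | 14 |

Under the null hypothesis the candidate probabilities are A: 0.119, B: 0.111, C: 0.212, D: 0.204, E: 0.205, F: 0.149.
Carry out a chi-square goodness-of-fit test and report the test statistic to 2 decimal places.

Expected counts E_i = n·p_i: 50×0.119 = 5.95, 50×0.111 = 5.55, 50×0.212 = 10.6, 50×0.204 = 10.2, 50×0.205 = 10.25, 50×0.149 = 7.45.
χ² = (3−5.95)²/5.95 + (1−5.55)²/5.55 + (14−10.6)²/10.6 + (9−10.2)²/10.2 + (9−10.25)²/10.25 + (14−7.45)²/7.45
   = 1.463 + 3.730 + 1.091 + 0.141 + 0.152 + 5.759
Sum = 12.34

12.34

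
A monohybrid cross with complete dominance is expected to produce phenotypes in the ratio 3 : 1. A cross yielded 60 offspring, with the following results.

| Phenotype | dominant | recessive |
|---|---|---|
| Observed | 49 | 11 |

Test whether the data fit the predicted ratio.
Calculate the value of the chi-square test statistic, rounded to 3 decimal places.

1.422

Ratio total = 4. Expected counts: 60×3/4 = 45, 60×1/4 = 15.
dominant: (49 − 45)²/45 = 16/45 = 0.3556
recessive: (11 − 15)²/15 = 16/15 = 1.0667
Sum = 1.422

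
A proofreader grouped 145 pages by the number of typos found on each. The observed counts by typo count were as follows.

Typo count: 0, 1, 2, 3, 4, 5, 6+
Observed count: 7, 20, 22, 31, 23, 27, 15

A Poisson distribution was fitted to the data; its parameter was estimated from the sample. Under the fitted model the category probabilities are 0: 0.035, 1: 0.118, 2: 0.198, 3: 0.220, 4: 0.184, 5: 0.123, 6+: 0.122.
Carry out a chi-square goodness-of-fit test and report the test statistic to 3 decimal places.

Expected counts E_i = n·p_i: 145×0.035 = 5.075, 145×0.118 = 17.11, 145×0.198 = 28.71, 145×0.220 = 31.9, 145×0.184 = 26.68, 145×0.123 = 17.835, 145×0.122 = 17.69.
0: (7 − 5.075)²/5.075 = 3.705625/5.075 = 0.7302
1: (20 − 17.11)²/17.11 = 8.3521/17.11 = 0.4881
2: (22 − 28.71)²/28.71 = 45.0241/28.71 = 1.5682
3: (31 − 31.9)²/31.9 = 0.81/31.9 = 0.0254
4: (23 − 26.68)²/26.68 = 13.5424/26.68 = 0.5076
5: (27 − 17.835)²/17.835 = 83.997225/17.835 = 4.7097
6+: (15 − 17.69)²/17.69 = 7.2361/17.69 = 0.4091
Sum = 8.438

8.438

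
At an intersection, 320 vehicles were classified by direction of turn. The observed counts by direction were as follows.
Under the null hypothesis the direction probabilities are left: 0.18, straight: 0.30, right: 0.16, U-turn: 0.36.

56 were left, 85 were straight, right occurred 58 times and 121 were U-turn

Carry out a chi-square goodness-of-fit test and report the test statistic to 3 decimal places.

2.500

Expected counts E_i = n·p_i: 320×0.18 = 57.6, 320×0.30 = 96, 320×0.16 = 51.2, 320×0.36 = 115.2.
left: (56 − 57.6)²/57.6 = 2.56/57.6 = 0.0444
straight: (85 − 96)²/96 = 121/96 = 1.2604
right: (58 − 51.2)²/51.2 = 46.24/51.2 = 0.9031
U-turn: (121 − 115.2)²/115.2 = 33.64/115.2 = 0.2920
Sum = 2.500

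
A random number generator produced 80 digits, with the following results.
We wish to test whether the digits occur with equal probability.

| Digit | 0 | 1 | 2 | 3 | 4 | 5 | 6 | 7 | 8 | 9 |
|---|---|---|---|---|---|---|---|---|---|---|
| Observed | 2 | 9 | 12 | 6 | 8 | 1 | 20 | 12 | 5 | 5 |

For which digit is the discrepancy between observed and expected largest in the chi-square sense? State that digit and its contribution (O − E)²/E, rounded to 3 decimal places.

6, 18.000

Under H₀ each category has probability 1/10, so each expected count is 80/10 = 8.
cat         O        E   (O−E)²/E
0           2        8     4.5000
1           9        8     0.1250
2          12        8     2.0000
3           6        8     0.5000
4           8        8     0.0000
5           1        8     6.1250
6          20        8    18.0000
7          12        8     2.0000
8           5        8     1.1250
9           5        8     1.1250
The largest term is for 6: 18.000.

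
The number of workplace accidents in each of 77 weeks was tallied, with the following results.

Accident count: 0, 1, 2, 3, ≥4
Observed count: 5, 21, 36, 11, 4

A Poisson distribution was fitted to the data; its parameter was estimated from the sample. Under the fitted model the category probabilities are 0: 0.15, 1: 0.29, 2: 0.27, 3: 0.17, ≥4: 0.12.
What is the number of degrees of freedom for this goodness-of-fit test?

3

There are k = 5 categories and 1 parameter estimated from the data, so df = 5 − 1 − 1 = 3.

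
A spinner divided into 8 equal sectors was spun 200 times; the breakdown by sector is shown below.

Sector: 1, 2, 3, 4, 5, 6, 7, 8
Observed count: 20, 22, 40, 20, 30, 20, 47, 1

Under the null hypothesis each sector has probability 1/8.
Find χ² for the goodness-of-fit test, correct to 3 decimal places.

Under H₀ each category has probability 1/8, so each expected count is 200/8 = 25.
cat         O        E   (O−E)²/E
1          20       25     1.0000
2          22       25     0.3600
3          40       25     9.0000
4          20       25     1.0000
5          30       25     1.0000
6          20       25     1.0000
7          47       25    19.3600
8           1       25    23.0400
Sum = 55.760

55.760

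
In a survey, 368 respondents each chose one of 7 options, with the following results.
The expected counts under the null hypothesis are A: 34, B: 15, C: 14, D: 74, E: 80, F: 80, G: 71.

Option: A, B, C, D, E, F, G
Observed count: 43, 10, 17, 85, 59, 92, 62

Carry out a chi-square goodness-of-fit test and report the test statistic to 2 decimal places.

14.78

χ² = (43−34)²/34 + (10−15)²/15 + (17−14)²/14 + (85−74)²/74 + (59−80)²/80 + (92−80)²/80 + (62−71)²/71
   = 2.382 + 1.667 + 0.643 + 1.635 + 5.513 + 1.800 + 1.141
Sum = 14.78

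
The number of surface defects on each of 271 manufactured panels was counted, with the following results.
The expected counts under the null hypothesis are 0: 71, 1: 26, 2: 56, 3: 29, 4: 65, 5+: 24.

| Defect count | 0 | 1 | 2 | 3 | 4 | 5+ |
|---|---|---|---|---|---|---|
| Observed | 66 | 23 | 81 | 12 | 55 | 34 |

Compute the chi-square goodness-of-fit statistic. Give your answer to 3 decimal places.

27.530

χ² = (66−71)²/71 + (23−26)²/26 + (81−56)²/56 + (12−29)²/29 + (55−65)²/65 + (34−24)²/24
   = 0.3521 + 0.3462 + 11.1607 + 9.9655 + 1.5385 + 4.1667
Sum = 27.530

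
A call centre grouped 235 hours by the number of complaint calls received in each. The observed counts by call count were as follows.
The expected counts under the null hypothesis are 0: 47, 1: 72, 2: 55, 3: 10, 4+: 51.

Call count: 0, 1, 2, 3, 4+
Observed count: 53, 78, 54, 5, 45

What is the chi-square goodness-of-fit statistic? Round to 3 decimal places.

4.490

0: (53 − 47)²/47 = 36/47 = 0.7660
1: (78 − 72)²/72 = 36/72 = 0.5000
2: (54 − 55)²/55 = 1/55 = 0.0182
3: (5 − 10)²/10 = 25/10 = 2.5000
4+: (45 − 51)²/51 = 36/51 = 0.7059
Sum = 4.490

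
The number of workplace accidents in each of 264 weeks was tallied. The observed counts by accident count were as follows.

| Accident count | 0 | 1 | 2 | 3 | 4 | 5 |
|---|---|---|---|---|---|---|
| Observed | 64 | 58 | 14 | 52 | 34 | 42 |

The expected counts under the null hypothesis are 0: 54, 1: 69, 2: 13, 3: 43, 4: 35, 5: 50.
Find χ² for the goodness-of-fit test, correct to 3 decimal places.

6.875

0: (64 − 54)²/54 = 100/54 = 1.8519
1: (58 − 69)²/69 = 121/69 = 1.7536
2: (14 − 13)²/13 = 1/13 = 0.0769
3: (52 − 43)²/43 = 81/43 = 1.8837
4: (34 − 35)²/35 = 1/35 = 0.0286
5: (42 − 50)²/50 = 64/50 = 1.2800
Sum = 6.875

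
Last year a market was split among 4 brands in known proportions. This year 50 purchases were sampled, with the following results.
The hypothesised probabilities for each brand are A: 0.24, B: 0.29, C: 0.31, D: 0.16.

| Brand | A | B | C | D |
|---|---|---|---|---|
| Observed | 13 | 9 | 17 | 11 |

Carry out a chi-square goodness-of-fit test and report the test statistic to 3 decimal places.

Expected counts E_i = n·p_i: 50×0.24 = 12, 50×0.29 = 14.5, 50×0.31 = 15.5, 50×0.16 = 8.
χ² = (13−12)²/12 + (9−14.5)²/14.5 + (17−15.5)²/15.5 + (11−8)²/8
   = 0.0833 + 2.0862 + 0.1452 + 1.1250
Sum = 3.440

3.440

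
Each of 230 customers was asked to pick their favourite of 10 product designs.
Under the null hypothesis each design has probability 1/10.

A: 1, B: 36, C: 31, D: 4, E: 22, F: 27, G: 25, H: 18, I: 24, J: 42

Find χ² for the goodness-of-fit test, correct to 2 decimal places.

64.61

Under H₀ each category has probability 1/10, so each expected count is 230/10 = 23.
A: (1 − 23)²/23 = 484/23 = 21.043
B: (36 − 23)²/23 = 169/23 = 7.348
C: (31 − 23)²/23 = 64/23 = 2.783
D: (4 − 23)²/23 = 361/23 = 15.696
E: (22 − 23)²/23 = 1/23 = 0.043
F: (27 − 23)²/23 = 16/23 = 0.696
G: (25 − 23)²/23 = 4/23 = 0.174
H: (18 − 23)²/23 = 25/23 = 1.087
I: (24 − 23)²/23 = 1/23 = 0.043
J: (42 − 23)²/23 = 361/23 = 15.696
Sum = 64.61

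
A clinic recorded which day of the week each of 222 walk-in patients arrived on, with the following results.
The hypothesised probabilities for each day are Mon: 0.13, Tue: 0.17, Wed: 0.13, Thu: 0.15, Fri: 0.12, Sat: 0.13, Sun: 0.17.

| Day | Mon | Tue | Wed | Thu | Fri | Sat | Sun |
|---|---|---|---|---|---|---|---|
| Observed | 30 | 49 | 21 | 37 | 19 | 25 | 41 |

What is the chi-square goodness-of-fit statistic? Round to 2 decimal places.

Expected counts E_i = n·p_i: 222×0.13 = 28.86, 222×0.17 = 37.74, 222×0.13 = 28.86, 222×0.15 = 33.3, 222×0.12 = 26.64, 222×0.13 = 28.86, 222×0.17 = 37.74.
Mon: (30 − 28.86)²/28.86 = 1.2996/28.86 = 0.045
Tue: (49 − 37.74)²/37.74 = 126.7876/37.74 = 3.360
Wed: (21 − 28.86)²/28.86 = 61.7796/28.86 = 2.141
Thu: (37 − 33.3)²/33.3 = 13.69/33.3 = 0.411
Fri: (19 − 26.64)²/26.64 = 58.3696/26.64 = 2.191
Sat: (25 − 28.86)²/28.86 = 14.8996/28.86 = 0.516
Sun: (41 − 37.74)²/37.74 = 10.6276/37.74 = 0.282
Sum = 8.95

8.95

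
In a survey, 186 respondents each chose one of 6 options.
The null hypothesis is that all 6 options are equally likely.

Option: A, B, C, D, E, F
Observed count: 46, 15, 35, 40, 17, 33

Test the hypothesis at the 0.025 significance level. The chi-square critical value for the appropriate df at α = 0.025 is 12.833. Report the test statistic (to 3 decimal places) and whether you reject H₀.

25.097; reject

Under H₀ each category has probability 1/6, so each expected count is 186/6 = 31.
A: (46 − 31)²/31 = 225/31 = 7.2581
B: (15 − 31)²/31 = 256/31 = 8.2581
C: (35 − 31)²/31 = 16/31 = 0.5161
D: (40 − 31)²/31 = 81/31 = 2.6129
E: (17 − 31)²/31 = 196/31 = 6.3226
F: (33 − 31)²/31 = 4/31 = 0.1290
Sum = 25.097
df = 5. Since 25.097 > 12.833, we reject H₀.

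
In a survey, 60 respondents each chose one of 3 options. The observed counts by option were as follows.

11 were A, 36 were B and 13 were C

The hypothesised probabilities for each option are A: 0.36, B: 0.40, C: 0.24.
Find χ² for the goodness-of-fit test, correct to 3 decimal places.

11.338

Expected counts E_i = n·p_i: 60×0.36 = 21.6, 60×0.40 = 24, 60×0.24 = 14.4.
cat         O        E   (O−E)²/E
A          11     21.6     5.2019
B          36       24     6.0000
C          13     14.4     0.1361
Sum = 11.338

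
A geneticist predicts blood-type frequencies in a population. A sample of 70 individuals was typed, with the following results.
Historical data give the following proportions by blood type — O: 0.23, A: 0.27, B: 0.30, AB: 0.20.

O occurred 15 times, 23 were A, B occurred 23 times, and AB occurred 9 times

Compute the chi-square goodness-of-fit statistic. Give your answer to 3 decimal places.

Expected counts E_i = n·p_i: 70×0.23 = 16.1, 70×0.27 = 18.9, 70×0.30 = 21, 70×0.20 = 14.
cat         O        E   (O−E)²/E
O          15     16.1     0.0752
A          23     18.9     0.8894
B          23       21     0.1905
AB          9       14     1.7857
Sum = 2.941

2.941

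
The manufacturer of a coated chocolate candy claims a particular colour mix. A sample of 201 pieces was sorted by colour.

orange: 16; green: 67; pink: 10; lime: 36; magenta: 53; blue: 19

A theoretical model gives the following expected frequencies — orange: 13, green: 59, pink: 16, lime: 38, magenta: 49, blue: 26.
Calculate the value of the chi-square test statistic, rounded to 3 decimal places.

χ² = (16−13)²/13 + (67−59)²/59 + (10−16)²/16 + (36−38)²/38 + (53−49)²/49 + (19−26)²/26
   = 0.6923 + 1.0847 + 2.2500 + 0.1053 + 0.3265 + 1.8846
Sum = 6.343

6.343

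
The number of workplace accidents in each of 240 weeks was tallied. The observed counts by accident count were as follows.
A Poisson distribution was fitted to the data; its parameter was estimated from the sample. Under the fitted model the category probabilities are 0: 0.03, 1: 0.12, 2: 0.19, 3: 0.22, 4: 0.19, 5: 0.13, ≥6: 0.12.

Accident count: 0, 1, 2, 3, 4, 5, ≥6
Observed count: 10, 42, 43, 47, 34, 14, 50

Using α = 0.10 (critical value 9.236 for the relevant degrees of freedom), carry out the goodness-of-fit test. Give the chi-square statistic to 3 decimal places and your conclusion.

Expected counts E_i = n·p_i: 240×0.03 = 7.2, 240×0.12 = 28.8, 240×0.19 = 45.6, 240×0.22 = 52.8, 240×0.19 = 45.6, 240×0.13 = 31.2, 240×0.12 = 28.8.
cat         O        E   (O−E)²/E
0          10      7.2     1.0889
1          42     28.8     6.0500
2          43     45.6     0.1482
3          47     52.8     0.6371
4          34     45.6     2.9509
5          14     31.2     9.4821
≥6         50     28.8    15.6056
Sum = 35.963
df = 5. Since 35.963 > 9.236, we reject H₀.

35.963; reject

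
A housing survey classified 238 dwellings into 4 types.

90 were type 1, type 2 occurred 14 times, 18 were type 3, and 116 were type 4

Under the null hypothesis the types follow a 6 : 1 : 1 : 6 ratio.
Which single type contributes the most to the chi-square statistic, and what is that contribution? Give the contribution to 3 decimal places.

type 4, 1.922

Ratio total = 14. Expected counts: 238×6/14 = 102, 238×1/14 = 17, 238×1/14 = 17, 238×6/14 = 102.
type 1: (90 − 102)²/102 = 144/102 = 1.4118
type 2: (14 − 17)²/17 = 9/17 = 0.5294
type 3: (18 − 17)²/17 = 1/17 = 0.0588
type 4: (116 − 102)²/102 = 196/102 = 1.9216
The largest term is for type 4: 1.922.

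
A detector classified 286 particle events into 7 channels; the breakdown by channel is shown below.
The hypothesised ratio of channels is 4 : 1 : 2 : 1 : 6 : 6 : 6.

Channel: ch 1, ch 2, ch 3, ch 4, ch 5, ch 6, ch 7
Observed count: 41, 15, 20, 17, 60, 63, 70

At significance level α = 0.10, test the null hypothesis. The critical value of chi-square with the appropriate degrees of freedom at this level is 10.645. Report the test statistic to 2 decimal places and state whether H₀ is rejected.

6.04; do not reject

Ratio total = 26. Expected counts: 286×4/26 = 44, 286×1/26 = 11, 286×2/26 = 22, 286×1/26 = 11, 286×6/26 = 66, 286×6/26 = 66, 286×6/26 = 66.
cat         O        E   (O−E)²/E
ch 1       41       44      0.205
ch 2       15       11      1.455
ch 3       20       22      0.182
ch 4       17       11      3.273
ch 5       60       66      0.545
ch 6       63       66      0.136
ch 7       70       66      0.242
Sum = 6.04
df = 6. Since 6.04 < 10.645, we do not reject H₀.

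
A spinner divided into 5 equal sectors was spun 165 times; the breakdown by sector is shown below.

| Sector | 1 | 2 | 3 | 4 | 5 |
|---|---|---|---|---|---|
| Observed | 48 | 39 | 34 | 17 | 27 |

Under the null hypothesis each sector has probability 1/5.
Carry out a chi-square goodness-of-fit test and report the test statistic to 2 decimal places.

16.79

Expected count for each of the 5 categories: 165/5 = 33.
χ² = (48−33)²/33 + (39−33)²/33 + (34−33)²/33 + (17−33)²/33 + (27−33)²/33
   = 6.818 + 1.091 + 0.030 + 7.758 + 1.091
Sum = 16.79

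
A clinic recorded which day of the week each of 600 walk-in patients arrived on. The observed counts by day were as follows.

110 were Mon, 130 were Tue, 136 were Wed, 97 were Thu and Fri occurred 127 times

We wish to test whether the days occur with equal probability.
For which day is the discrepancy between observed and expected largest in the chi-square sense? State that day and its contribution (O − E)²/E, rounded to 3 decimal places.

Thu, 4.408

Expected count for each of the 5 categories: 600/5 = 120.
Mon: (110 − 120)²/120 = 100/120 = 0.8333
Tue: (130 − 120)²/120 = 100/120 = 0.8333
Wed: (136 − 120)²/120 = 256/120 = 2.1333
Thu: (97 − 120)²/120 = 529/120 = 4.4083
Fri: (127 − 120)²/120 = 49/120 = 0.4083
The largest term is for Thu: 4.408.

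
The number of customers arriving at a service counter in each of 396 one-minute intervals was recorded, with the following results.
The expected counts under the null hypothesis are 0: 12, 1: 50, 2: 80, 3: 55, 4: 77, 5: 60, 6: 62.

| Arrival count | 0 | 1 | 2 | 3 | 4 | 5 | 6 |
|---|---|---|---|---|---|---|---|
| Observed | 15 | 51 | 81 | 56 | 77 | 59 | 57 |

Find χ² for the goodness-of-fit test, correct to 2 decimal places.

cat         O        E   (O−E)²/E
0          15       12      0.750
1          51       50      0.020
2          81       80      0.013
3          56       55      0.018
4          77       77      0.000
5          59       60      0.017
6          57       62      0.403
Sum = 1.22

1.22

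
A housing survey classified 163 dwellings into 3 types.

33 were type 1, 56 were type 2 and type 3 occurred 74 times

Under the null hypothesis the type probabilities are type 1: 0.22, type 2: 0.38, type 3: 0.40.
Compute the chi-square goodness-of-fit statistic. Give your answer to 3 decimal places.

Expected counts E_i = n·p_i: 163×0.22 = 35.86, 163×0.38 = 61.94, 163×0.40 = 65.2.
cat         O        E   (O−E)²/E
type 1     33    35.86     0.2281
type 2     56    61.94     0.5696
type 3     74     65.2     1.1877
Sum = 1.985

1.985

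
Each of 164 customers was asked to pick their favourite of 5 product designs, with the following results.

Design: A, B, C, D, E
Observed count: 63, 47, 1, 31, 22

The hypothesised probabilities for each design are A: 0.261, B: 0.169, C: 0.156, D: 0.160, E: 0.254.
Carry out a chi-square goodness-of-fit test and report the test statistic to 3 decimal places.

56.708

Expected counts E_i = n·p_i: 164×0.261 = 42.804, 164×0.169 = 27.716, 164×0.156 = 25.584, 164×0.160 = 26.24, 164×0.254 = 41.656.
A: (63 − 42.804)²/42.804 = 407.878416/42.804 = 9.5290
B: (47 − 27.716)²/27.716 = 371.872656/27.716 = 13.4173
C: (1 − 25.584)²/25.584 = 604.373056/25.584 = 23.6231
D: (31 − 26.24)²/26.24 = 22.6576/26.24 = 0.8635
E: (22 − 41.656)²/41.656 = 386.358336/41.656 = 9.2750
Sum = 56.708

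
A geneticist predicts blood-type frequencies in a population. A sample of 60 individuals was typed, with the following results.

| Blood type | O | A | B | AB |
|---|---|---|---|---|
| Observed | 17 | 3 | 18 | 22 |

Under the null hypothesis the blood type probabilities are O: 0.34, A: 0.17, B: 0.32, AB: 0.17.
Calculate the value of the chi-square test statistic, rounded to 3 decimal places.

Expected counts E_i = n·p_i: 60×0.34 = 20.4, 60×0.17 = 10.2, 60×0.32 = 19.2, 60×0.17 = 10.2.
cat         O        E   (O−E)²/E
O          17     20.4     0.5667
A           3     10.2     5.0824
B          18     19.2     0.0750
AB         22     10.2    13.6510
Sum = 19.375

19.375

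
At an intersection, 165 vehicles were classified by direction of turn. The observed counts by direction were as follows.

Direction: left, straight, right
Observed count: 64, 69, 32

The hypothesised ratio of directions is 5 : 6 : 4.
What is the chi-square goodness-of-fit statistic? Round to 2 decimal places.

4.88

Ratio total = 15. Expected counts: 165×5/15 = 55, 165×6/15 = 66, 165×4/15 = 44.
left: (64 − 55)²/55 = 81/55 = 1.473
straight: (69 − 66)²/66 = 9/66 = 0.136
right: (32 − 44)²/44 = 144/44 = 3.273
Sum = 4.88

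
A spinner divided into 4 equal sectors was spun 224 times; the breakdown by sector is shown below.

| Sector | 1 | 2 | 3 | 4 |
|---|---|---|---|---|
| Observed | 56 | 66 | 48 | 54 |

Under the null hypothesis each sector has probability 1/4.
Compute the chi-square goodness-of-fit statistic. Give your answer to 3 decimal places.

3.000

Under H₀ each category has probability 1/4, so each expected count is 224/4 = 56.
1: (56 − 56)²/56 = 0/56 = 0.0000
2: (66 − 56)²/56 = 100/56 = 1.7857
3: (48 − 56)²/56 = 64/56 = 1.1429
4: (54 − 56)²/56 = 4/56 = 0.0714
Sum = 3.000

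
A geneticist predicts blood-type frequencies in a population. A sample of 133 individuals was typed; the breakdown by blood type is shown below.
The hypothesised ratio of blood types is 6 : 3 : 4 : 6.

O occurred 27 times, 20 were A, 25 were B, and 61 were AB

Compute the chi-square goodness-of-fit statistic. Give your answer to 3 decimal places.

14.321

Ratio total = 19. Expected counts: 133×6/19 = 42, 133×3/19 = 21, 133×4/19 = 28, 133×6/19 = 42.
χ² = (27−42)²/42 + (20−21)²/21 + (25−28)²/28 + (61−42)²/42
   = 5.3571 + 0.0476 + 0.3214 + 8.5952
Sum = 14.321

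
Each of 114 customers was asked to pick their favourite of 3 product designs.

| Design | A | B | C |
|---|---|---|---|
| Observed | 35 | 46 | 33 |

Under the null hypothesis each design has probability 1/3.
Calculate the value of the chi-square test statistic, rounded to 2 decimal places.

Expected count for each of the 3 categories: 114/3 = 38.
cat         O        E   (O−E)²/E
A          35       38      0.237
B          46       38      1.684
C          33       38      0.658
Sum = 2.58

2.58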